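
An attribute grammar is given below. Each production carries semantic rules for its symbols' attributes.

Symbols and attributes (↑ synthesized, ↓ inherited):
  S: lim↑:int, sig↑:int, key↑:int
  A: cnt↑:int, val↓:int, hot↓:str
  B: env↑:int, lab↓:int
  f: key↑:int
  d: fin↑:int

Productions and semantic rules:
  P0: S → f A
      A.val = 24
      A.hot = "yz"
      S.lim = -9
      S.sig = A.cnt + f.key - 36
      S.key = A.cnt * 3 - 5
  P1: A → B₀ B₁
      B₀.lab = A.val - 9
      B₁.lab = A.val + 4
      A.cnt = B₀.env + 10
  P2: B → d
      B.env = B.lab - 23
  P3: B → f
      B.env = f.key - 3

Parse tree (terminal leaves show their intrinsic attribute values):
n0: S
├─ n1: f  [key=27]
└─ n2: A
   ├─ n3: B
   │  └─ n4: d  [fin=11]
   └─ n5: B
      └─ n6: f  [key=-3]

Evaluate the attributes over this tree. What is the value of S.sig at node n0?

1. n1.key = 27  [terminal]
2. n2.val = 24  [24]
3. n2.hot = "yz"  ["yz"]
4. n3.lab = 15  [A.val - 9]
5. n4.fin = 11  [terminal]
6. n3.env = -8  [B.lab - 23]
7. n5.lab = 28  [A.val + 4]
8. n6.key = -3  [terminal]
9. n5.env = -6  [f.key - 3]
10. n2.cnt = 2  [B₀.env + 10]
11. n0.lim = -9  [-9]
12. n0.sig = -7  [A.cnt + f.key - 36]
13. n0.key = 1  [A.cnt * 3 - 5]

-7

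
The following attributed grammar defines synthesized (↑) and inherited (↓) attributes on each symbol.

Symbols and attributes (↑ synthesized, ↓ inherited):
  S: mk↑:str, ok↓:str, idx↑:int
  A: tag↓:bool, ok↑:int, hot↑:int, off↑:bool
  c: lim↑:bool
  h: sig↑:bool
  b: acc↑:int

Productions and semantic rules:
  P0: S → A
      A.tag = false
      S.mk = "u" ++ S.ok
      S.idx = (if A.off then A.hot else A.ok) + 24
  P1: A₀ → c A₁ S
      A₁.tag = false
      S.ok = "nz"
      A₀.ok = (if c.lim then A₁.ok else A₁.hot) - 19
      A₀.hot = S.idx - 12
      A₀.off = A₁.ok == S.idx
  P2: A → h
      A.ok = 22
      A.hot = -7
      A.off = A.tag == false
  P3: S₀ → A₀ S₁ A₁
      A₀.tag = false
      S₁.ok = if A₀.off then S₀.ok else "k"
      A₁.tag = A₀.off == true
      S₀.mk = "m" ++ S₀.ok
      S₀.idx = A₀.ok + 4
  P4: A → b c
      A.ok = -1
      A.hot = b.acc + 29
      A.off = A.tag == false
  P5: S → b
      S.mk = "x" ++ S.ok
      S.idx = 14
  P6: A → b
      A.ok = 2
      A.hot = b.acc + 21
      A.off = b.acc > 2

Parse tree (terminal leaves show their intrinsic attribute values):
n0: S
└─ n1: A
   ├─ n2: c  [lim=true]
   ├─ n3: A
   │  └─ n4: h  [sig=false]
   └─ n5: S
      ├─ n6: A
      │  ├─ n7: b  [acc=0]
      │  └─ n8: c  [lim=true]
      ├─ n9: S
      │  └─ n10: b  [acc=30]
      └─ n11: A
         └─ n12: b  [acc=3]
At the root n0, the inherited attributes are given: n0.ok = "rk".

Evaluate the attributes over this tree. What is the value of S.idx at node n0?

27

1. n0.ok = "rk"  [given at root]
2. n1.tag = false  [false]
3. n2.lim = true  [terminal]
4. n3.tag = false  [false]
5. n4.sig = false  [terminal]
6. n3.ok = 22  [22]
7. n3.hot = -7  [-7]
8. n3.off = true  [A.tag == false]
9. n5.ok = "nz"  ["nz"]
10. n6.tag = false  [false]
11. n7.acc = 0  [terminal]
12. n8.lim = true  [terminal]
13. n6.ok = -1  [-1]
14. n6.hot = 29  [b.acc + 29]
15. n6.off = true  [A.tag == false]
16. n9.ok = "nz"  [if A₀.off then S₀.ok else "k"]
17. n10.acc = 30  [terminal]
18. n9.mk = "xnz"  ["x" ++ S.ok]
19. n9.idx = 14  [14]
20. n11.tag = true  [A₀.off == true]
21. n12.acc = 3  [terminal]
22. n11.ok = 2  [2]
23. n11.hot = 24  [b.acc + 21]
24. n11.off = true  [b.acc > 2]
25. n5.mk = "mnz"  ["m" ++ S₀.ok]
26. n5.idx = 3  [A₀.ok + 4]
27. n1.ok = 3  [(if c.lim then A₁.ok else A₁.hot) - 19]
28. n1.hot = -9  [S.idx - 12]
29. n1.off = false  [A₁.ok == S.idx]
30. n0.mk = "urk"  ["u" ++ S.ok]
31. n0.idx = 27  [(if A.off then A.hot else A.ok) + 24]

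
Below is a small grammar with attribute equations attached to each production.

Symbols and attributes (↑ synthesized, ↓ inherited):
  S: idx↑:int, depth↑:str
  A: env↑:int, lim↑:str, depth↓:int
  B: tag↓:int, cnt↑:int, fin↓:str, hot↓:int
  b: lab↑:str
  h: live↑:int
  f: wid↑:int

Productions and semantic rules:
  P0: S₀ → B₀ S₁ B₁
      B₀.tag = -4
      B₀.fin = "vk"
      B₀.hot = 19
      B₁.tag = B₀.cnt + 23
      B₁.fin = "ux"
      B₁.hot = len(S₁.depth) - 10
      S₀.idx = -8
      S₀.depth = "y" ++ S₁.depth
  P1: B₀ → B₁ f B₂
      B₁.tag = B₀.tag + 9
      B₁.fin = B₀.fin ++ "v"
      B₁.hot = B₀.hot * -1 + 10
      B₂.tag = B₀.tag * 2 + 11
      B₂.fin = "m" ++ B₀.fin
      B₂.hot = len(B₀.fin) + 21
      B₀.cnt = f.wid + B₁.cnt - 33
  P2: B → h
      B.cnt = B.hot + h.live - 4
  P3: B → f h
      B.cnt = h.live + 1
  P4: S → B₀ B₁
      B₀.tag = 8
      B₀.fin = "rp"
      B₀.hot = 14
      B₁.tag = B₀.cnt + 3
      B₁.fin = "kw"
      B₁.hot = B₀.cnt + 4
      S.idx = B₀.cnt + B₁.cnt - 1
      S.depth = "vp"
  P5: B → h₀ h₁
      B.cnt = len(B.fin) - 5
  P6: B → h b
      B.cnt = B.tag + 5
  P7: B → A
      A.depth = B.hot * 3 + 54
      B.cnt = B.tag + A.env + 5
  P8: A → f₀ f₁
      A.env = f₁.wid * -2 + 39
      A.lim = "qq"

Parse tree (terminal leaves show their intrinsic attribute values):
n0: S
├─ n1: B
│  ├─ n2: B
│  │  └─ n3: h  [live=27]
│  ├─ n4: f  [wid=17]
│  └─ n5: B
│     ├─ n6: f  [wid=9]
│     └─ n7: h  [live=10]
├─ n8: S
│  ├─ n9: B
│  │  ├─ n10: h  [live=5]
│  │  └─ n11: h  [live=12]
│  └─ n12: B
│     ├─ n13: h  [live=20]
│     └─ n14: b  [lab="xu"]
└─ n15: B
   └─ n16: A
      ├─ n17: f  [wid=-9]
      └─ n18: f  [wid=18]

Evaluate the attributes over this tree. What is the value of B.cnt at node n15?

29

1. n1.tag = -4  [-4]
2. n1.fin = "vk"  ["vk"]
3. n1.hot = 19  [19]
4. n2.tag = 5  [B₀.tag + 9]
5. n2.fin = "vkv"  [B₀.fin ++ "v"]
6. n2.hot = -9  [B₀.hot * -1 + 10]
7. n3.live = 27  [terminal]
8. n2.cnt = 14  [B.hot + h.live - 4]
9. n4.wid = 17  [terminal]
10. n5.tag = 3  [B₀.tag * 2 + 11]
11. n5.fin = "mvk"  ["m" ++ B₀.fin]
12. n5.hot = 23  [len(B₀.fin) + 21]
13. n6.wid = 9  [terminal]
14. n7.live = 10  [terminal]
15. n5.cnt = 11  [h.live + 1]
16. n1.cnt = -2  [f.wid + B₁.cnt - 33]
17. n9.tag = 8  [8]
18. n9.fin = "rp"  ["rp"]
19. n9.hot = 14  [14]
20. n10.live = 5  [terminal]
21. n11.live = 12  [terminal]
22. n9.cnt = -3  [len(B.fin) - 5]
23. n12.tag = 0  [B₀.cnt + 3]
24. n12.fin = "kw"  ["kw"]
25. n12.hot = 1  [B₀.cnt + 4]
26. n13.live = 20  [terminal]
27. n14.lab = "xu"  [terminal]
28. n12.cnt = 5  [B.tag + 5]
29. n8.idx = 1  [B₀.cnt + B₁.cnt - 1]
30. n8.depth = "vp"  ["vp"]
31. n15.tag = 21  [B₀.cnt + 23]
32. n15.fin = "ux"  ["ux"]
33. n15.hot = -8  [len(S₁.depth) - 10]
34. n16.depth = 30  [B.hot * 3 + 54]
35. n17.wid = -9  [terminal]
36. n18.wid = 18  [terminal]
37. n16.env = 3  [f₁.wid * -2 + 39]
38. n16.lim = "qq"  ["qq"]
39. n15.cnt = 29  [B.tag + A.env + 5]
40. n0.idx = -8  [-8]
41. n0.depth = "yvp"  ["y" ++ S₁.depth]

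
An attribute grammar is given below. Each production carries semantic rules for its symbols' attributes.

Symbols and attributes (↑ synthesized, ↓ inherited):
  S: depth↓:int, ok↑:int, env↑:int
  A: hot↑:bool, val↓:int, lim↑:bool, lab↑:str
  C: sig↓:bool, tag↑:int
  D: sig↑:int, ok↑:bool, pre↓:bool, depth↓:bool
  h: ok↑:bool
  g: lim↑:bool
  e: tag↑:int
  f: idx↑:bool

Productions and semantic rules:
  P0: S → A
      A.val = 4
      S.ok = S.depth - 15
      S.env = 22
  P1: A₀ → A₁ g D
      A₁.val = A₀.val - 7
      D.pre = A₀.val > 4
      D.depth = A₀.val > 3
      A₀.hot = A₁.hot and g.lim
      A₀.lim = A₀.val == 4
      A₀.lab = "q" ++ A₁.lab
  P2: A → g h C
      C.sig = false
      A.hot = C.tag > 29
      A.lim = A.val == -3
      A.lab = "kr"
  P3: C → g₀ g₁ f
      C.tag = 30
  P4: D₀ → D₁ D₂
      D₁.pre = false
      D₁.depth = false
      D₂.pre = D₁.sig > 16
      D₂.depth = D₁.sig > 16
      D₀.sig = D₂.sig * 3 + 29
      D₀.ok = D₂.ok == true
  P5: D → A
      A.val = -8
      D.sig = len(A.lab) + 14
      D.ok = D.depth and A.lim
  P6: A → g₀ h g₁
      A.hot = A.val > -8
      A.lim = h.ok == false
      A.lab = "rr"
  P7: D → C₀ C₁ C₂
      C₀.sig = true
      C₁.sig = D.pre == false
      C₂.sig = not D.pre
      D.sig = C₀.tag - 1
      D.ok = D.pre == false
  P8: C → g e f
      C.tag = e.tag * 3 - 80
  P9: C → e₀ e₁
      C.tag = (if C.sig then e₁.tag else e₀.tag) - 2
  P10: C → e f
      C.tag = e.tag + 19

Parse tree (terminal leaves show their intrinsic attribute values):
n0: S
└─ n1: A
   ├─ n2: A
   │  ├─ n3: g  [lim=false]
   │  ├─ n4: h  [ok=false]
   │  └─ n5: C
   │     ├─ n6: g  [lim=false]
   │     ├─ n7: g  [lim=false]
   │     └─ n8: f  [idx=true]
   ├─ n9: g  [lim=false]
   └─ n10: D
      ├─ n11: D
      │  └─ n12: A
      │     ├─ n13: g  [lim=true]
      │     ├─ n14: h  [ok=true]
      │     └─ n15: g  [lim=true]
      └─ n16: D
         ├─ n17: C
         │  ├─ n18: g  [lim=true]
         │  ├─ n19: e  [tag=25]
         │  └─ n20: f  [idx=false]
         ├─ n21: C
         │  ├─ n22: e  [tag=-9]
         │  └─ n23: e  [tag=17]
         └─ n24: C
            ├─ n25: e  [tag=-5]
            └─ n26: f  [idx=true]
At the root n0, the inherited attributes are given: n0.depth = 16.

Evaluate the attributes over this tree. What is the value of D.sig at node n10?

1. n0.depth = 16  [given at root]
2. n1.val = 4  [4]
3. n2.val = -3  [A₀.val - 7]
4. n3.lim = false  [terminal]
5. n4.ok = false  [terminal]
6. n5.sig = false  [false]
7. n6.lim = false  [terminal]
8. n7.lim = false  [terminal]
9. n8.idx = true  [terminal]
10. n5.tag = 30  [30]
11. n2.hot = true  [C.tag > 29]
12. n2.lim = true  [A.val == -3]
13. n2.lab = "kr"  ["kr"]
14. n9.lim = false  [terminal]
15. n10.pre = false  [A₀.val > 4]
16. n10.depth = true  [A₀.val > 3]
17. n11.pre = false  [false]
18. n11.depth = false  [false]
19. n12.val = -8  [-8]
20. n13.lim = true  [terminal]
21. n14.ok = true  [terminal]
22. n15.lim = true  [terminal]
23. n12.hot = false  [A.val > -8]
24. n12.lim = false  [h.ok == false]
25. n12.lab = "rr"  ["rr"]
26. n11.sig = 16  [len(A.lab) + 14]
27. n11.ok = false  [D.depth and A.lim]
28. n16.pre = false  [D₁.sig > 16]
29. n16.depth = false  [D₁.sig > 16]
30. n17.sig = true  [true]
31. n18.lim = true  [terminal]
32. n19.tag = 25  [terminal]
33. n20.idx = false  [terminal]
34. n17.tag = -5  [e.tag * 3 - 80]
35. n21.sig = true  [D.pre == false]
36. n22.tag = -9  [terminal]
37. n23.tag = 17  [terminal]
38. n21.tag = 15  [(if C.sig then e₁.tag else e₀.tag) - 2]
39. n24.sig = true  [not D.pre]
40. n25.tag = -5  [terminal]
41. n26.idx = true  [terminal]
42. n24.tag = 14  [e.tag + 19]
43. n16.sig = -6  [C₀.tag - 1]
44. n16.ok = true  [D.pre == false]
45. n10.sig = 11  [D₂.sig * 3 + 29]
46. n10.ok = true  [D₂.ok == true]
47. n1.hot = false  [A₁.hot and g.lim]
48. n1.lim = true  [A₀.val == 4]
49. n1.lab = "qkr"  ["q" ++ A₁.lab]
50. n0.ok = 1  [S.depth - 15]
51. n0.env = 22  [22]

11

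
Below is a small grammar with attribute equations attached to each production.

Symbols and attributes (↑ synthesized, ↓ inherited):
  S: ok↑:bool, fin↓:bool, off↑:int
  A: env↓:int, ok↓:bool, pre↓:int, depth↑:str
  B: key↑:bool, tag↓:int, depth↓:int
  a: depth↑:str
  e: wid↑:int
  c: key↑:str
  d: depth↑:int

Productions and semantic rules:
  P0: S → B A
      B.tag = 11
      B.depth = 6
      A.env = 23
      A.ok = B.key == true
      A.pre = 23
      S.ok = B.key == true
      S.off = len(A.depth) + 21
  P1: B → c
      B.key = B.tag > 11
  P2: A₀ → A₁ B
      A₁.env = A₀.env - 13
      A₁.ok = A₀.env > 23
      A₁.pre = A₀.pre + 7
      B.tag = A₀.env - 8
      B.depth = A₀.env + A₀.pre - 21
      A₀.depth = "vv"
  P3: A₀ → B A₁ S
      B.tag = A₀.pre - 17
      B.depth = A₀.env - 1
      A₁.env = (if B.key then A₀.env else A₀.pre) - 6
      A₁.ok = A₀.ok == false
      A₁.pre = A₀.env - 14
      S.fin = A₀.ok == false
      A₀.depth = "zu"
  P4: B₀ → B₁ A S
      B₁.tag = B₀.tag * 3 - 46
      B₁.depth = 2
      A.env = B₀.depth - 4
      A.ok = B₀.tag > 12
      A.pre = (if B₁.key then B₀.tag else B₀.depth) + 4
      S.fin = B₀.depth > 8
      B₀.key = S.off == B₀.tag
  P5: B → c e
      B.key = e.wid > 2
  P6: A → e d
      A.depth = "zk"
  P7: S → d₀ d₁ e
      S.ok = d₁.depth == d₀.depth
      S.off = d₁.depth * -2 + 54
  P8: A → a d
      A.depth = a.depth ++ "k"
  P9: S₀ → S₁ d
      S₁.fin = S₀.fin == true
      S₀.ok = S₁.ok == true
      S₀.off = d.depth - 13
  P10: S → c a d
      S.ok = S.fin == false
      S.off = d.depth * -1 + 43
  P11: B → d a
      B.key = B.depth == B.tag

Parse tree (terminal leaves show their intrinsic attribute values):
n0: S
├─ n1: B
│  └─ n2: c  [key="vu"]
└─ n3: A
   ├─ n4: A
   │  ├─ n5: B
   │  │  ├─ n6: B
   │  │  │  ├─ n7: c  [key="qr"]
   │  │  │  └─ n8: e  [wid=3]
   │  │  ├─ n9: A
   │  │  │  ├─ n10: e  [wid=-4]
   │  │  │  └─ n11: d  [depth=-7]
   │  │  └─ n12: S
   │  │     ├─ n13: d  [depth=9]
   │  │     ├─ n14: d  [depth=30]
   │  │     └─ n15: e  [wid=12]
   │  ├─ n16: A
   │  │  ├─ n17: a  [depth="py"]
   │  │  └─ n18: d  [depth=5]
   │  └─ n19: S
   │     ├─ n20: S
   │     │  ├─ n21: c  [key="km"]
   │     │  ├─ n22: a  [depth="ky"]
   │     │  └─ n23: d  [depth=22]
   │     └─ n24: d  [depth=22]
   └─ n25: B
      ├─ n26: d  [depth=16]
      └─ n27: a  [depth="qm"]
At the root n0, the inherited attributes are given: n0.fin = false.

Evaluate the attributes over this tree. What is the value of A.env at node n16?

24

1. n0.fin = false  [given at root]
2. n1.tag = 11  [11]
3. n1.depth = 6  [6]
4. n2.key = "vu"  [terminal]
5. n1.key = false  [B.tag > 11]
6. n3.env = 23  [23]
7. n3.ok = false  [B.key == true]
8. n3.pre = 23  [23]
9. n4.env = 10  [A₀.env - 13]
10. n4.ok = false  [A₀.env > 23]
11. n4.pre = 30  [A₀.pre + 7]
12. n5.tag = 13  [A₀.pre - 17]
13. n5.depth = 9  [A₀.env - 1]
14. n6.tag = -7  [B₀.tag * 3 - 46]
15. n6.depth = 2  [2]
16. n7.key = "qr"  [terminal]
17. n8.wid = 3  [terminal]
18. n6.key = true  [e.wid > 2]
19. n9.env = 5  [B₀.depth - 4]
20. n9.ok = true  [B₀.tag > 12]
21. n9.pre = 17  [(if B₁.key then B₀.tag else B₀.depth) + 4]
22. n10.wid = -4  [terminal]
23. n11.depth = -7  [terminal]
24. n9.depth = "zk"  ["zk"]
25. n12.fin = true  [B₀.depth > 8]
26. n13.depth = 9  [terminal]
27. n14.depth = 30  [terminal]
28. n15.wid = 12  [terminal]
29. n12.ok = false  [d₁.depth == d₀.depth]
30. n12.off = -6  [d₁.depth * -2 + 54]
31. n5.key = false  [S.off == B₀.tag]
32. n16.env = 24  [(if B.key then A₀.env else A₀.pre) - 6]
33. n16.ok = true  [A₀.ok == false]
34. n16.pre = -4  [A₀.env - 14]
35. n17.depth = "py"  [terminal]
36. n18.depth = 5  [terminal]
37. n16.depth = "pyk"  [a.depth ++ "k"]
38. n19.fin = true  [A₀.ok == false]
39. n20.fin = true  [S₀.fin == true]
40. n21.key = "km"  [terminal]
41. n22.depth = "ky"  [terminal]
42. n23.depth = 22  [terminal]
43. n20.ok = false  [S.fin == false]
44. n20.off = 21  [d.depth * -1 + 43]
45. n24.depth = 22  [terminal]
46. n19.ok = false  [S₁.ok == true]
47. n19.off = 9  [d.depth - 13]
48. n4.depth = "zu"  ["zu"]
49. n25.tag = 15  [A₀.env - 8]
50. n25.depth = 25  [A₀.env + A₀.pre - 21]
51. n26.depth = 16  [terminal]
52. n27.depth = "qm"  [terminal]
53. n25.key = false  [B.depth == B.tag]
54. n3.depth = "vv"  ["vv"]
55. n0.ok = false  [B.key == true]
56. n0.off = 23  [len(A.depth) + 21]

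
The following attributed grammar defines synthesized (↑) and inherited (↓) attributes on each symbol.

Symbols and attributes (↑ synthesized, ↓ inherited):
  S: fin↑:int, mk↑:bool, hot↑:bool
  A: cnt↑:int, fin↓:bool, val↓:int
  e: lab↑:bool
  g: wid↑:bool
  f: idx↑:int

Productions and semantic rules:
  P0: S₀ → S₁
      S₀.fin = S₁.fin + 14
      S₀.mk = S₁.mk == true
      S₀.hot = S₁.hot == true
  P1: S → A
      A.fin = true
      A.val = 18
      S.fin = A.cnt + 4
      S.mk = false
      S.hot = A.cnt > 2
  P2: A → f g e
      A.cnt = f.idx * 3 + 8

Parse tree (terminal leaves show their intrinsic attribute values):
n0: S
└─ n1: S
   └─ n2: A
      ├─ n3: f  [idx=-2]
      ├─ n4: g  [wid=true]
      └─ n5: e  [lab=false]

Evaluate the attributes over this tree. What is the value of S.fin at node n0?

20

1. n2.fin = true  [true]
2. n2.val = 18  [18]
3. n3.idx = -2  [terminal]
4. n4.wid = true  [terminal]
5. n5.lab = false  [terminal]
6. n2.cnt = 2  [f.idx * 3 + 8]
7. n1.fin = 6  [A.cnt + 4]
8. n1.mk = false  [false]
9. n1.hot = false  [A.cnt > 2]
10. n0.fin = 20  [S₁.fin + 14]
11. n0.mk = false  [S₁.mk == true]
12. n0.hot = false  [S₁.hot == true]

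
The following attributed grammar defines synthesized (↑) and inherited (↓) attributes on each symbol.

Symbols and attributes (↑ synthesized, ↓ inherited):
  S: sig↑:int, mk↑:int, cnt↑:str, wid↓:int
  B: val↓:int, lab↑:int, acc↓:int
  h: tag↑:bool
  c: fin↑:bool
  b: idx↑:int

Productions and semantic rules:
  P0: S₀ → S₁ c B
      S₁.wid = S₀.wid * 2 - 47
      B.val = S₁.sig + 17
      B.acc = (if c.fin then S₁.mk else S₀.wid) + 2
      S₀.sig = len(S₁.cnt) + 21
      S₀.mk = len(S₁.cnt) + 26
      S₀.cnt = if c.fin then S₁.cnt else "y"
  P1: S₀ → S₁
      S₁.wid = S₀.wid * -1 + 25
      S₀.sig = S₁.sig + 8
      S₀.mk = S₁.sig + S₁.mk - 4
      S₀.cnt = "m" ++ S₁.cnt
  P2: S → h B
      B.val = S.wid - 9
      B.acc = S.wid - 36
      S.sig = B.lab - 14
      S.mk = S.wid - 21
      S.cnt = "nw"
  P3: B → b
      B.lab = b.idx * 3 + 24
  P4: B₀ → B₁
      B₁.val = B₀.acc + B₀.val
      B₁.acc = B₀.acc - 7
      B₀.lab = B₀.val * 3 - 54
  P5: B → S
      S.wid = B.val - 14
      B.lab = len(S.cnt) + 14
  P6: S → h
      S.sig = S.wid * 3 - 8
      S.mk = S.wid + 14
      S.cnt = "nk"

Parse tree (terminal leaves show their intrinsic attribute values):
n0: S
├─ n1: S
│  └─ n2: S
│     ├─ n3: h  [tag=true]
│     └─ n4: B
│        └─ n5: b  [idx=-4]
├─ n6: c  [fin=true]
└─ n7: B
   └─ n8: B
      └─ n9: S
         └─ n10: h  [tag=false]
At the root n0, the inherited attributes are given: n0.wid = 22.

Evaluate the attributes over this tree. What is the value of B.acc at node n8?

-4

1. n0.wid = 22  [given at root]
2. n1.wid = -3  [S₀.wid * 2 - 47]
3. n2.wid = 28  [S₀.wid * -1 + 25]
4. n3.tag = true  [terminal]
5. n4.val = 19  [S.wid - 9]
6. n4.acc = -8  [S.wid - 36]
7. n5.idx = -4  [terminal]
8. n4.lab = 12  [b.idx * 3 + 24]
9. n2.sig = -2  [B.lab - 14]
10. n2.mk = 7  [S.wid - 21]
11. n2.cnt = "nw"  ["nw"]
12. n1.sig = 6  [S₁.sig + 8]
13. n1.mk = 1  [S₁.sig + S₁.mk - 4]
14. n1.cnt = "mnw"  ["m" ++ S₁.cnt]
15. n6.fin = true  [terminal]
16. n7.val = 23  [S₁.sig + 17]
17. n7.acc = 3  [(if c.fin then S₁.mk else S₀.wid) + 2]
18. n8.val = 26  [B₀.acc + B₀.val]
19. n8.acc = -4  [B₀.acc - 7]
20. n9.wid = 12  [B.val - 14]
21. n10.tag = false  [terminal]
22. n9.sig = 28  [S.wid * 3 - 8]
23. n9.mk = 26  [S.wid + 14]
24. n9.cnt = "nk"  ["nk"]
25. n8.lab = 16  [len(S.cnt) + 14]
26. n7.lab = 15  [B₀.val * 3 - 54]
27. n0.sig = 24  [len(S₁.cnt) + 21]
28. n0.mk = 29  [len(S₁.cnt) + 26]
29. n0.cnt = "mnw"  [if c.fin then S₁.cnt else "y"]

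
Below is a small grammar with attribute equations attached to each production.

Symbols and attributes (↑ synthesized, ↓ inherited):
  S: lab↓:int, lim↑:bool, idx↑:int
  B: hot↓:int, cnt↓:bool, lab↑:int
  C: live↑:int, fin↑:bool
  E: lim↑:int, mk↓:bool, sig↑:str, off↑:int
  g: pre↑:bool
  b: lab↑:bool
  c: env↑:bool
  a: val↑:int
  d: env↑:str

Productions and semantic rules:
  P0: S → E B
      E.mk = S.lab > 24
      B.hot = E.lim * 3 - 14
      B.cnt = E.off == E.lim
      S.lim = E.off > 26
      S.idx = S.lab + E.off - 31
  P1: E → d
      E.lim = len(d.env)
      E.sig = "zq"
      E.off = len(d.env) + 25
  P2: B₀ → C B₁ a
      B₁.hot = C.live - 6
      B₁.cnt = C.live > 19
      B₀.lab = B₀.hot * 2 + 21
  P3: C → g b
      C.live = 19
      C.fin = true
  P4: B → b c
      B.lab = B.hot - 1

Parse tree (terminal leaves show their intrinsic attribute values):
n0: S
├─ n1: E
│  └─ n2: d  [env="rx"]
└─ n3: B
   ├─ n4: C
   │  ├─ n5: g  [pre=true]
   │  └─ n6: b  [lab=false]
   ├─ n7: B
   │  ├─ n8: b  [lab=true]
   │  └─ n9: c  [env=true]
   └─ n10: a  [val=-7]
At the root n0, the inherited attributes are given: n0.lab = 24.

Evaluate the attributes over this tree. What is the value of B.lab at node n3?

1. n0.lab = 24  [given at root]
2. n1.mk = false  [S.lab > 24]
3. n2.env = "rx"  [terminal]
4. n1.lim = 2  [len(d.env)]
5. n1.sig = "zq"  ["zq"]
6. n1.off = 27  [len(d.env) + 25]
7. n3.hot = -8  [E.lim * 3 - 14]
8. n3.cnt = false  [E.off == E.lim]
9. n5.pre = true  [terminal]
10. n6.lab = false  [terminal]
11. n4.live = 19  [19]
12. n4.fin = true  [true]
13. n7.hot = 13  [C.live - 6]
14. n7.cnt = false  [C.live > 19]
15. n8.lab = true  [terminal]
16. n9.env = true  [terminal]
17. n7.lab = 12  [B.hot - 1]
18. n10.val = -7  [terminal]
19. n3.lab = 5  [B₀.hot * 2 + 21]
20. n0.lim = true  [E.off > 26]
21. n0.idx = 20  [S.lab + E.off - 31]

5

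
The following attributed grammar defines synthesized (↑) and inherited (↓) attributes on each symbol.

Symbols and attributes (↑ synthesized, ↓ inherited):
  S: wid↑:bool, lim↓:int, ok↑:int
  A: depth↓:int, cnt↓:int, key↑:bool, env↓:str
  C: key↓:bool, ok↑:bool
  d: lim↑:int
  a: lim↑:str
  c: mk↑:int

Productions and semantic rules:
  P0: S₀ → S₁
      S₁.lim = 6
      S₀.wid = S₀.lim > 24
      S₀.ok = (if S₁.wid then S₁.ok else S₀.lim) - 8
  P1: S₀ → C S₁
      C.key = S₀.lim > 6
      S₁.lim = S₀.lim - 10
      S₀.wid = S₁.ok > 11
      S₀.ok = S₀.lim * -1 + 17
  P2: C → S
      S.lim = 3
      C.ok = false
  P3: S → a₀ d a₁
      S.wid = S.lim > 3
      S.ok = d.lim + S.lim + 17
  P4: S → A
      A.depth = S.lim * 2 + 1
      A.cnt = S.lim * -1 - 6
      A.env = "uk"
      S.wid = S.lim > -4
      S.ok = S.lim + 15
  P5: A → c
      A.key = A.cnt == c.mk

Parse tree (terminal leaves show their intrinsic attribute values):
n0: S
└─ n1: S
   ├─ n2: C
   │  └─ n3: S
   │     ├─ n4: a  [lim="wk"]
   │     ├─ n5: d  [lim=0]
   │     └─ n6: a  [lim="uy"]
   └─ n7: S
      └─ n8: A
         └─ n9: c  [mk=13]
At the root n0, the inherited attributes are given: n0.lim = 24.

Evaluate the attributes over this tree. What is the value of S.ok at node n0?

16

1. n0.lim = 24  [given at root]
2. n1.lim = 6  [6]
3. n2.key = false  [S₀.lim > 6]
4. n3.lim = 3  [3]
5. n4.lim = "wk"  [terminal]
6. n5.lim = 0  [terminal]
7. n6.lim = "uy"  [terminal]
8. n3.wid = false  [S.lim > 3]
9. n3.ok = 20  [d.lim + S.lim + 17]
10. n2.ok = false  [false]
11. n7.lim = -4  [S₀.lim - 10]
12. n8.depth = -7  [S.lim * 2 + 1]
13. n8.cnt = -2  [S.lim * -1 - 6]
14. n8.env = "uk"  ["uk"]
15. n9.mk = 13  [terminal]
16. n8.key = false  [A.cnt == c.mk]
17. n7.wid = false  [S.lim > -4]
18. n7.ok = 11  [S.lim + 15]
19. n1.wid = false  [S₁.ok > 11]
20. n1.ok = 11  [S₀.lim * -1 + 17]
21. n0.wid = false  [S₀.lim > 24]
22. n0.ok = 16  [(if S₁.wid then S₁.ok else S₀.lim) - 8]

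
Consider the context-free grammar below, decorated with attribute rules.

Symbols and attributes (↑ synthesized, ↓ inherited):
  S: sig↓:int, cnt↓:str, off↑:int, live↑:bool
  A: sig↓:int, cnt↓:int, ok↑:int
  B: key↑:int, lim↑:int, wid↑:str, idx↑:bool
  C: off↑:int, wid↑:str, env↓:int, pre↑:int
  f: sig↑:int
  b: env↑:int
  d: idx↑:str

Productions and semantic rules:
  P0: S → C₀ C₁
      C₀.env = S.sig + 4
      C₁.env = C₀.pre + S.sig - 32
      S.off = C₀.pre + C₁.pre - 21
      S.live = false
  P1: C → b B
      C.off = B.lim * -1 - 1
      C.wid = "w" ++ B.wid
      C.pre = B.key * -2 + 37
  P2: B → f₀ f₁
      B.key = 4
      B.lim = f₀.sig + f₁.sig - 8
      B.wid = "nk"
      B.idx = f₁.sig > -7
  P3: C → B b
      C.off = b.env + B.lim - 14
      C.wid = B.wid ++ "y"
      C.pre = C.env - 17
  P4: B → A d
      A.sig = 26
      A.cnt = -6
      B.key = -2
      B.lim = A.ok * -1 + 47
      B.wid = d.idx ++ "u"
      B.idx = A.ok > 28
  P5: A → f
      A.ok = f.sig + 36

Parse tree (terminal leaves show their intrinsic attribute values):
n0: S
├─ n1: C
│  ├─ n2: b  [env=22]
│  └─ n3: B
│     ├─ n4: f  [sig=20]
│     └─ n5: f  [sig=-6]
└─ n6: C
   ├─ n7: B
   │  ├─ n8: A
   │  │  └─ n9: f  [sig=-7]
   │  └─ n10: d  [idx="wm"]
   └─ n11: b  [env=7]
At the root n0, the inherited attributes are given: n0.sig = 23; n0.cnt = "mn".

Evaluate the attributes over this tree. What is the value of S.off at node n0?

1. n0.sig = 23  [given at root]
2. n0.cnt = "mn"  [given at root]
3. n1.env = 27  [S.sig + 4]
4. n2.env = 22  [terminal]
5. n4.sig = 20  [terminal]
6. n5.sig = -6  [terminal]
7. n3.key = 4  [4]
8. n3.lim = 6  [f₀.sig + f₁.sig - 8]
9. n3.wid = "nk"  ["nk"]
10. n3.idx = true  [f₁.sig > -7]
11. n1.off = -7  [B.lim * -1 - 1]
12. n1.wid = "wnk"  ["w" ++ B.wid]
13. n1.pre = 29  [B.key * -2 + 37]
14. n6.env = 20  [C₀.pre + S.sig - 32]
15. n8.sig = 26  [26]
16. n8.cnt = -6  [-6]
17. n9.sig = -7  [terminal]
18. n8.ok = 29  [f.sig + 36]
19. n10.idx = "wm"  [terminal]
20. n7.key = -2  [-2]
21. n7.lim = 18  [A.ok * -1 + 47]
22. n7.wid = "wmu"  [d.idx ++ "u"]
23. n7.idx = true  [A.ok > 28]
24. n11.env = 7  [terminal]
25. n6.off = 11  [b.env + B.lim - 14]
26. n6.wid = "wmuy"  [B.wid ++ "y"]
27. n6.pre = 3  [C.env - 17]
28. n0.off = 11  [C₀.pre + C₁.pre - 21]
29. n0.live = false  [false]

11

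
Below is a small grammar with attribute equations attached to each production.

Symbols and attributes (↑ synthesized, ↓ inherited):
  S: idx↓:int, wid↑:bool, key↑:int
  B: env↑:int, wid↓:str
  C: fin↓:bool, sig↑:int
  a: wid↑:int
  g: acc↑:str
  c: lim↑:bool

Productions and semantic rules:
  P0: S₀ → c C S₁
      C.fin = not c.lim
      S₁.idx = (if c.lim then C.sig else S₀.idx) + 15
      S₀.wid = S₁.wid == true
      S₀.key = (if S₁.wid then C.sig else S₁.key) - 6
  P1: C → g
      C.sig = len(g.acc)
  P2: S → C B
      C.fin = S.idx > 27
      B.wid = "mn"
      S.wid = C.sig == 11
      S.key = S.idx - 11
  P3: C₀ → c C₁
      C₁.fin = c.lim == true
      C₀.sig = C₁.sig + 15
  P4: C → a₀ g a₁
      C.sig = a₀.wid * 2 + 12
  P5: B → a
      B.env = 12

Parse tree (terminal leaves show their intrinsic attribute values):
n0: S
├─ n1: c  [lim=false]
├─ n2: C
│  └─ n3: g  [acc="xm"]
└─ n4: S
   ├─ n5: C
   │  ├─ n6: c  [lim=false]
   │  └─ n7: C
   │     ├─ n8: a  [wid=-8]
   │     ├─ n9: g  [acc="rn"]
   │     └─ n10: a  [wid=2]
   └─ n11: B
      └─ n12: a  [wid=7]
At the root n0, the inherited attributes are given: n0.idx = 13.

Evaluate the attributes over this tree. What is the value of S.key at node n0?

1. n0.idx = 13  [given at root]
2. n1.lim = false  [terminal]
3. n2.fin = true  [not c.lim]
4. n3.acc = "xm"  [terminal]
5. n2.sig = 2  [len(g.acc)]
6. n4.idx = 28  [(if c.lim then C.sig else S₀.idx) + 15]
7. n5.fin = true  [S.idx > 27]
8. n6.lim = false  [terminal]
9. n7.fin = false  [c.lim == true]
10. n8.wid = -8  [terminal]
11. n9.acc = "rn"  [terminal]
12. n10.wid = 2  [terminal]
13. n7.sig = -4  [a₀.wid * 2 + 12]
14. n5.sig = 11  [C₁.sig + 15]
15. n11.wid = "mn"  ["mn"]
16. n12.wid = 7  [terminal]
17. n11.env = 12  [12]
18. n4.wid = true  [C.sig == 11]
19. n4.key = 17  [S.idx - 11]
20. n0.wid = true  [S₁.wid == true]
21. n0.key = -4  [(if S₁.wid then C.sig else S₁.key) - 6]

-4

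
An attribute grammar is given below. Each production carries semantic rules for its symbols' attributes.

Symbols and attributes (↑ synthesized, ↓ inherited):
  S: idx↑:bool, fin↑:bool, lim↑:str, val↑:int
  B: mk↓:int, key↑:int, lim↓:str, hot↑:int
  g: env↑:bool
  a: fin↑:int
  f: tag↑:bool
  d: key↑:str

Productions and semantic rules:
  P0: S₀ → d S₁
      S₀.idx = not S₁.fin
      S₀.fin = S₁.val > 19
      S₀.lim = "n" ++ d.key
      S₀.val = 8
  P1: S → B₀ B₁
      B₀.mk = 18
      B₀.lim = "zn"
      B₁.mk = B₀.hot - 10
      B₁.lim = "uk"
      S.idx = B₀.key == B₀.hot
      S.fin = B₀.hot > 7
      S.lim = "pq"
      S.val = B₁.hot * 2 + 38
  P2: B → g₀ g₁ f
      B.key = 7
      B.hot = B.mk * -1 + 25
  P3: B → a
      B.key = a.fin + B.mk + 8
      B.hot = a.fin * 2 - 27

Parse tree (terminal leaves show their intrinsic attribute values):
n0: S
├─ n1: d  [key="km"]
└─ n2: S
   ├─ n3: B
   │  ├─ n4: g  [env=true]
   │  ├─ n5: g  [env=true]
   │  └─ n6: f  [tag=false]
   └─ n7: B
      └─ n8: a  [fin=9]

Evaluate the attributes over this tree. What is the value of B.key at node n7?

1. n1.key = "km"  [terminal]
2. n3.mk = 18  [18]
3. n3.lim = "zn"  ["zn"]
4. n4.env = true  [terminal]
5. n5.env = true  [terminal]
6. n6.tag = false  [terminal]
7. n3.key = 7  [7]
8. n3.hot = 7  [B.mk * -1 + 25]
9. n7.mk = -3  [B₀.hot - 10]
10. n7.lim = "uk"  ["uk"]
11. n8.fin = 9  [terminal]
12. n7.key = 14  [a.fin + B.mk + 8]
13. n7.hot = -9  [a.fin * 2 - 27]
14. n2.idx = true  [B₀.key == B₀.hot]
15. n2.fin = false  [B₀.hot > 7]
16. n2.lim = "pq"  ["pq"]
17. n2.val = 20  [B₁.hot * 2 + 38]
18. n0.idx = true  [not S₁.fin]
19. n0.fin = true  [S₁.val > 19]
20. n0.lim = "nkm"  ["n" ++ d.key]
21. n0.val = 8  [8]

14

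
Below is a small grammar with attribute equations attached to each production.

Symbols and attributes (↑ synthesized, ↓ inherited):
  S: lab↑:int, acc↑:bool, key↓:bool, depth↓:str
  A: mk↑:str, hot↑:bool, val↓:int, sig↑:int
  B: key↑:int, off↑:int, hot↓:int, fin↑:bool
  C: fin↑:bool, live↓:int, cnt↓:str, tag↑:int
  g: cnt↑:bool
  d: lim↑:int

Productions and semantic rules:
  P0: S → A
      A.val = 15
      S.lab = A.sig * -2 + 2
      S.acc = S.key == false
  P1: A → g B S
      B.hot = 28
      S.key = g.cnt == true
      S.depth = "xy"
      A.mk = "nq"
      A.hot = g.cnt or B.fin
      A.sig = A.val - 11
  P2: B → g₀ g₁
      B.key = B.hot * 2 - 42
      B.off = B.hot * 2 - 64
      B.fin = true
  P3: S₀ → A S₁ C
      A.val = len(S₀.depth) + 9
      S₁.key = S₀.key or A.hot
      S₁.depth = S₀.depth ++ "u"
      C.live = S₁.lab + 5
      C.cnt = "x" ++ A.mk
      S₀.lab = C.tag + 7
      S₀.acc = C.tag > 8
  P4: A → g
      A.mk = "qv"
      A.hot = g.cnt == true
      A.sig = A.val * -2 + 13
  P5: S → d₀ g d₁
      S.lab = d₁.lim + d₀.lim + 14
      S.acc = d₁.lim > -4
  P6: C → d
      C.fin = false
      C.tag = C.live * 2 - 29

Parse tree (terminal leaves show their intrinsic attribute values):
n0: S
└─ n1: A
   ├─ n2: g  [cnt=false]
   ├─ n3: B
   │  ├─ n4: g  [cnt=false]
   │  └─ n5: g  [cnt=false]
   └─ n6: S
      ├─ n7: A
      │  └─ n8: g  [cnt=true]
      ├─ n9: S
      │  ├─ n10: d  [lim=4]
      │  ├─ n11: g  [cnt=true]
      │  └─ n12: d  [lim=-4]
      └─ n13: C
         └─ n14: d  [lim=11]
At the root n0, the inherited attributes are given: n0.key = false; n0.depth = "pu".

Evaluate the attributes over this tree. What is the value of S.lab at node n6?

1. n0.key = false  [given at root]
2. n0.depth = "pu"  [given at root]
3. n1.val = 15  [15]
4. n2.cnt = false  [terminal]
5. n3.hot = 28  [28]
6. n4.cnt = false  [terminal]
7. n5.cnt = false  [terminal]
8. n3.key = 14  [B.hot * 2 - 42]
9. n3.off = -8  [B.hot * 2 - 64]
10. n3.fin = true  [true]
11. n6.key = false  [g.cnt == true]
12. n6.depth = "xy"  ["xy"]
13. n7.val = 11  [len(S₀.depth) + 9]
14. n8.cnt = true  [terminal]
15. n7.mk = "qv"  ["qv"]
16. n7.hot = true  [g.cnt == true]
17. n7.sig = -9  [A.val * -2 + 13]
18. n9.key = true  [S₀.key or A.hot]
19. n9.depth = "xyu"  [S₀.depth ++ "u"]
20. n10.lim = 4  [terminal]
21. n11.cnt = true  [terminal]
22. n12.lim = -4  [terminal]
23. n9.lab = 14  [d₁.lim + d₀.lim + 14]
24. n9.acc = false  [d₁.lim > -4]
25. n13.live = 19  [S₁.lab + 5]
26. n13.cnt = "xqv"  ["x" ++ A.mk]
27. n14.lim = 11  [terminal]
28. n13.fin = false  [false]
29. n13.tag = 9  [C.live * 2 - 29]
30. n6.lab = 16  [C.tag + 7]
31. n6.acc = true  [C.tag > 8]
32. n1.mk = "nq"  ["nq"]
33. n1.hot = true  [g.cnt or B.fin]
34. n1.sig = 4  [A.val - 11]
35. n0.lab = -6  [A.sig * -2 + 2]
36. n0.acc = true  [S.key == false]

16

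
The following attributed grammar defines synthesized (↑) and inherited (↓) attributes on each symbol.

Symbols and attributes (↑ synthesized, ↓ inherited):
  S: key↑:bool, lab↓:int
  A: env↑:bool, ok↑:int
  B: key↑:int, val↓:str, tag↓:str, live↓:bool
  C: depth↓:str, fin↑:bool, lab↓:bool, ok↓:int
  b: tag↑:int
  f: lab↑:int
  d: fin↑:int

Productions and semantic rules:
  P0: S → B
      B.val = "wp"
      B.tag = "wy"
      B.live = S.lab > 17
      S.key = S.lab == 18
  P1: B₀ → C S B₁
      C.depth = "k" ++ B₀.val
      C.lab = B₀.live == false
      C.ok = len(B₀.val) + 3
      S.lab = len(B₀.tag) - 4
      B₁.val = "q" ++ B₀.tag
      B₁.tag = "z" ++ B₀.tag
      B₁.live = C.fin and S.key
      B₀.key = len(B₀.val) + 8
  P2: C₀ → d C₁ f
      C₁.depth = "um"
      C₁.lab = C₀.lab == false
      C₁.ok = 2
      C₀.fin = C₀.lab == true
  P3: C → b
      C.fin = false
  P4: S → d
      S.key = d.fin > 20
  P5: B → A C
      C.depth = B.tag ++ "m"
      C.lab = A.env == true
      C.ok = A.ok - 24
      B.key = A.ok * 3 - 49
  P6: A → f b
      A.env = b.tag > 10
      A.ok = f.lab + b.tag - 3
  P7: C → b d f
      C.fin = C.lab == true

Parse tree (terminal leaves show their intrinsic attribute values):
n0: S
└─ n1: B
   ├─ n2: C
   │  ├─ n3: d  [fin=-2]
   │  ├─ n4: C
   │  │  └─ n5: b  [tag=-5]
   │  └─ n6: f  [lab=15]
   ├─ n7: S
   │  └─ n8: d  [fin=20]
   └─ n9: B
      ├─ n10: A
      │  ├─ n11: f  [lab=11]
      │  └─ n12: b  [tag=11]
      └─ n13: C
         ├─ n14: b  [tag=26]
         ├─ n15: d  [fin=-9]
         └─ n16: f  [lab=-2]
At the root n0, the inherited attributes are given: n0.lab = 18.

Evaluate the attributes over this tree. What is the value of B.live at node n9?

1. n0.lab = 18  [given at root]
2. n1.val = "wp"  ["wp"]
3. n1.tag = "wy"  ["wy"]
4. n1.live = true  [S.lab > 17]
5. n2.depth = "kwp"  ["k" ++ B₀.val]
6. n2.lab = false  [B₀.live == false]
7. n2.ok = 5  [len(B₀.val) + 3]
8. n3.fin = -2  [terminal]
9. n4.depth = "um"  ["um"]
10. n4.lab = true  [C₀.lab == false]
11. n4.ok = 2  [2]
12. n5.tag = -5  [terminal]
13. n4.fin = false  [false]
14. n6.lab = 15  [terminal]
15. n2.fin = false  [C₀.lab == true]
16. n7.lab = -2  [len(B₀.tag) - 4]
17. n8.fin = 20  [terminal]
18. n7.key = false  [d.fin > 20]
19. n9.val = "qwy"  ["q" ++ B₀.tag]
20. n9.tag = "zwy"  ["z" ++ B₀.tag]
21. n9.live = false  [C.fin and S.key]
22. n11.lab = 11  [terminal]
23. n12.tag = 11  [terminal]
24. n10.env = true  [b.tag > 10]
25. n10.ok = 19  [f.lab + b.tag - 3]
26. n13.depth = "zwym"  [B.tag ++ "m"]
27. n13.lab = true  [A.env == true]
28. n13.ok = -5  [A.ok - 24]
29. n14.tag = 26  [terminal]
30. n15.fin = -9  [terminal]
31. n16.lab = -2  [terminal]
32. n13.fin = true  [C.lab == true]
33. n9.key = 8  [A.ok * 3 - 49]
34. n1.key = 10  [len(B₀.val) + 8]
35. n0.key = true  [S.lab == 18]

false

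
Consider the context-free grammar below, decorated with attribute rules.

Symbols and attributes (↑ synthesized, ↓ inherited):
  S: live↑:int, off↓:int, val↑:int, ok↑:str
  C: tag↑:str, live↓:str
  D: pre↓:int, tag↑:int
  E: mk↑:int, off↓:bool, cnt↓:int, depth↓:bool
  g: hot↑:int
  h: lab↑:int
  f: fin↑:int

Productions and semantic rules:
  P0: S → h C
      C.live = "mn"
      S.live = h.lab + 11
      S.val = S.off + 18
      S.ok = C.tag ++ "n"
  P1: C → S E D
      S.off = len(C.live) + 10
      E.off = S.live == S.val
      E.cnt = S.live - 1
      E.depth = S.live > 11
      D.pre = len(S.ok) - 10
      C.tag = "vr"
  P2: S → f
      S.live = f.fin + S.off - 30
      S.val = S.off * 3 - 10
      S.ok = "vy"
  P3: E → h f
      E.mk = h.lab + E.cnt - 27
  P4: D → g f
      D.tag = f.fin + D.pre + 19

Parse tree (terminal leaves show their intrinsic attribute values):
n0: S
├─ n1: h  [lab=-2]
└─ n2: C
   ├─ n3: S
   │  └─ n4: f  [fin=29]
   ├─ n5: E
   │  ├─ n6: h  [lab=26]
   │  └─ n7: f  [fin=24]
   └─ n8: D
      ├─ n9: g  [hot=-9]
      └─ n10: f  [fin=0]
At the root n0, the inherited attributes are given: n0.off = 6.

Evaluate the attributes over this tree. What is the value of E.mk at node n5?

1. n0.off = 6  [given at root]
2. n1.lab = -2  [terminal]
3. n2.live = "mn"  ["mn"]
4. n3.off = 12  [len(C.live) + 10]
5. n4.fin = 29  [terminal]
6. n3.live = 11  [f.fin + S.off - 30]
7. n3.val = 26  [S.off * 3 - 10]
8. n3.ok = "vy"  ["vy"]
9. n5.off = false  [S.live == S.val]
10. n5.cnt = 10  [S.live - 1]
11. n5.depth = false  [S.live > 11]
12. n6.lab = 26  [terminal]
13. n7.fin = 24  [terminal]
14. n5.mk = 9  [h.lab + E.cnt - 27]
15. n8.pre = -8  [len(S.ok) - 10]
16. n9.hot = -9  [terminal]
17. n10.fin = 0  [terminal]
18. n8.tag = 11  [f.fin + D.pre + 19]
19. n2.tag = "vr"  ["vr"]
20. n0.live = 9  [h.lab + 11]
21. n0.val = 24  [S.off + 18]
22. n0.ok = "vrn"  [C.tag ++ "n"]

9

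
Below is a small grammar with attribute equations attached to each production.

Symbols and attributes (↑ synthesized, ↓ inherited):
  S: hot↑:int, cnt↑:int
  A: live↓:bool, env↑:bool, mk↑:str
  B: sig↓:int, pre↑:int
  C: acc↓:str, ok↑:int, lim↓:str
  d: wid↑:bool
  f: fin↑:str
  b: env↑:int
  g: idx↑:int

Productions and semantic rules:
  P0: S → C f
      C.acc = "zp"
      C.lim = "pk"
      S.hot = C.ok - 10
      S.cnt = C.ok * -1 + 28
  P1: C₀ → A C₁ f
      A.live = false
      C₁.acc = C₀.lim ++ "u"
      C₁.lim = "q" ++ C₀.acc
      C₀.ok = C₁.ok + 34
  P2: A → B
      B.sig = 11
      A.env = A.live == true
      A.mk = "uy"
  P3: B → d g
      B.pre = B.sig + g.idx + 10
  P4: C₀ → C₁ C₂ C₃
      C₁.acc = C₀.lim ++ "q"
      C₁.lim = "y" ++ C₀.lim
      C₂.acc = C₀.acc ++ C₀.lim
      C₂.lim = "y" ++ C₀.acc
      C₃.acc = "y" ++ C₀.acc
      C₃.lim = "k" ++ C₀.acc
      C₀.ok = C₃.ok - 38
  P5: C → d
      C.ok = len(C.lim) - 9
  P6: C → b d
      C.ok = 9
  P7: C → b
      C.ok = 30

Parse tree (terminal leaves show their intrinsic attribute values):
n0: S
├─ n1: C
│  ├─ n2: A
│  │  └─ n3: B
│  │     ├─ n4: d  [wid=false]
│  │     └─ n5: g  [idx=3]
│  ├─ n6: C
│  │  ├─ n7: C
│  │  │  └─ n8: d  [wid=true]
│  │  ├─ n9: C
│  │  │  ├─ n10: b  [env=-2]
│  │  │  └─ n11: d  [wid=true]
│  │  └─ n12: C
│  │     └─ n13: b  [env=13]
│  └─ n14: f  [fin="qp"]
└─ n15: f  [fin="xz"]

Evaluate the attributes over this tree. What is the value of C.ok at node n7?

-5

1. n1.acc = "zp"  ["zp"]
2. n1.lim = "pk"  ["pk"]
3. n2.live = false  [false]
4. n3.sig = 11  [11]
5. n4.wid = false  [terminal]
6. n5.idx = 3  [terminal]
7. n3.pre = 24  [B.sig + g.idx + 10]
8. n2.env = false  [A.live == true]
9. n2.mk = "uy"  ["uy"]
10. n6.acc = "pku"  [C₀.lim ++ "u"]
11. n6.lim = "qzp"  ["q" ++ C₀.acc]
12. n7.acc = "qzpq"  [C₀.lim ++ "q"]
13. n7.lim = "yqzp"  ["y" ++ C₀.lim]
14. n8.wid = true  [terminal]
15. n7.ok = -5  [len(C.lim) - 9]
16. n9.acc = "pkuqzp"  [C₀.acc ++ C₀.lim]
17. n9.lim = "ypku"  ["y" ++ C₀.acc]
18. n10.env = -2  [terminal]
19. n11.wid = true  [terminal]
20. n9.ok = 9  [9]
21. n12.acc = "ypku"  ["y" ++ C₀.acc]
22. n12.lim = "kpku"  ["k" ++ C₀.acc]
23. n13.env = 13  [terminal]
24. n12.ok = 30  [30]
25. n6.ok = -8  [C₃.ok - 38]
26. n14.fin = "qp"  [terminal]
27. n1.ok = 26  [C₁.ok + 34]
28. n15.fin = "xz"  [terminal]
29. n0.hot = 16  [C.ok - 10]
30. n0.cnt = 2  [C.ok * -1 + 28]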